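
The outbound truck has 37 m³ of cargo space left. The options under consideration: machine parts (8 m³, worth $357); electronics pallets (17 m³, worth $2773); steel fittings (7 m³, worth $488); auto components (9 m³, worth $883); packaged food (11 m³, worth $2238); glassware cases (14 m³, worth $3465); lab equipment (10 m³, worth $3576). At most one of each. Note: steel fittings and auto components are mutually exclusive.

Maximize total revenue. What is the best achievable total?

Best packing: packaged food + glassware cases + lab equipment — 35 m³, 9279 total.
No other feasible combination exceeds 9279.

9279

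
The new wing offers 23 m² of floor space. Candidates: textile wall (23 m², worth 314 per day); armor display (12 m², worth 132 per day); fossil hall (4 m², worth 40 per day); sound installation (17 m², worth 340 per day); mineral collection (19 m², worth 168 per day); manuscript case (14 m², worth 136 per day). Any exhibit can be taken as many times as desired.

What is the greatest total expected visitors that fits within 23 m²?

380

Best packing: fossil hall + sound installation — 21 m², 380 total.
No other feasible combination exceeds 380.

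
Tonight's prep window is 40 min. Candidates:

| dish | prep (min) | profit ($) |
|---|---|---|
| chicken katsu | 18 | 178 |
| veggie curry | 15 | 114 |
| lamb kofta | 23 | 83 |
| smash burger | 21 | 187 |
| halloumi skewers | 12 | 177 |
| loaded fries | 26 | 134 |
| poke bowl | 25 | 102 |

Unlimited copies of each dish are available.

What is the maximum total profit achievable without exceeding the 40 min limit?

The ratio ordering already packs tightly: 3×halloumi skewers, 36 min, 531.

531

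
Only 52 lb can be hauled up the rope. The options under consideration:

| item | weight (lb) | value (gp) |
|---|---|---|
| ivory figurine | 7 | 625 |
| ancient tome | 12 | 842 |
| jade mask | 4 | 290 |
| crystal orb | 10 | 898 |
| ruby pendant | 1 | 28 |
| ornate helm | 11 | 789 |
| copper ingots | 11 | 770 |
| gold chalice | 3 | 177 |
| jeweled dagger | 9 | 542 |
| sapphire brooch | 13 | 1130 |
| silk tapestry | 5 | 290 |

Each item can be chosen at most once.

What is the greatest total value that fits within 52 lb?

4212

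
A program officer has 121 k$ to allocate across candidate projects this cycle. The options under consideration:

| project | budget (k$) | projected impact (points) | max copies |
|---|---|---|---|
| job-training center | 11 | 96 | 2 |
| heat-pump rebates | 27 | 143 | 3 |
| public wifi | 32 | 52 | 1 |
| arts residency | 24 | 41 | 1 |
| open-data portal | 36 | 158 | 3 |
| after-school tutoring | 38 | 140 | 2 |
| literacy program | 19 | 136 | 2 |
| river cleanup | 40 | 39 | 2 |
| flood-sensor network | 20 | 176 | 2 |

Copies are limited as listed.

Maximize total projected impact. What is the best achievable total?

863

Ranking by ratio (projected impact/k$): flood-sensor network 8.80, job-training center 8.73, literacy program 7.16, heat-pump rebates 5.30.
A density-first pass picks 2×job-training center + 2×literacy program + 2×flood-sensor network — 816 at 100 k$.
Replace job-training center with heat-pump rebates: the trade gains 47 net, giving 863 at 116 k$.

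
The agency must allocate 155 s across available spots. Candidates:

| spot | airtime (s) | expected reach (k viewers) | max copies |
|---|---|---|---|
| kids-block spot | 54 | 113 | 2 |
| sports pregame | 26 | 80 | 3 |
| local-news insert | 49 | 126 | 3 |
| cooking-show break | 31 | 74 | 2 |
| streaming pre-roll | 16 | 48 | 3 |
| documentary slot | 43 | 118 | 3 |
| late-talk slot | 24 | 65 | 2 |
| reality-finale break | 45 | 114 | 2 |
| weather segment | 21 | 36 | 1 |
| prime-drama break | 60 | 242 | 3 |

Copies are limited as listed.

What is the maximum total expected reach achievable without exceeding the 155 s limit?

By expected reach per s: prime-drama break 4.03, sports pregame 3.08, streaming pre-roll 3.00 lead.
The ratio heuristic lands on sports pregame + 2×prime-drama break (564) but leaves 9 s idle.
The 26 s tied up in sports pregame is better spent on 2×streaming pre-roll — total rises to 580 (152 s).
No other feasible combination exceeds 580.

580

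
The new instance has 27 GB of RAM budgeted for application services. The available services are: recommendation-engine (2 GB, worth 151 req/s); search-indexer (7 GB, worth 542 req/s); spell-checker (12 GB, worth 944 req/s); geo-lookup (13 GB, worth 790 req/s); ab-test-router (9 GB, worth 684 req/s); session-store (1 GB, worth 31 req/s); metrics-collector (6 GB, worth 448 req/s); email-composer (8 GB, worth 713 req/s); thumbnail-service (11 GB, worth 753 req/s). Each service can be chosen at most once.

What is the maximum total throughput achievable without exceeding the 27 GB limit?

Density check — email-composer 89.12, spell-checker 78.67, search-indexer 77.43, ab-test-router 76.00 are the best per GB.
The ratio ordering already packs tightly: search-indexer + spell-checker + email-composer, 27 GB, 2199.
Next best is spell-checker + session-store + metrics-collector + email-composer at 2136 (27 GB) — short by 63.

2199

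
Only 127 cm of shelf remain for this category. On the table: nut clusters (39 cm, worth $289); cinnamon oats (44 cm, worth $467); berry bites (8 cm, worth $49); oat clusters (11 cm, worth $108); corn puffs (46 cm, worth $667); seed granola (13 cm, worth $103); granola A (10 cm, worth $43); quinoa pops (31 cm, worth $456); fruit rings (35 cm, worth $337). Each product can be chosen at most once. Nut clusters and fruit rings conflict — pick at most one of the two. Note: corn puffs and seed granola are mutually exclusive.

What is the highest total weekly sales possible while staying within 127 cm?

1590

Ranking by ratio (weekly sales/cm): quinoa pops 14.71, corn puffs 14.50, cinnamon oats 10.61, oat clusters 9.82.
Best packing: cinnamon oats + corn puffs + quinoa pops — 121 cm, 1590 total.
The spare 6 cm is too small for any remaining product, and no feasible exchange beats 1590.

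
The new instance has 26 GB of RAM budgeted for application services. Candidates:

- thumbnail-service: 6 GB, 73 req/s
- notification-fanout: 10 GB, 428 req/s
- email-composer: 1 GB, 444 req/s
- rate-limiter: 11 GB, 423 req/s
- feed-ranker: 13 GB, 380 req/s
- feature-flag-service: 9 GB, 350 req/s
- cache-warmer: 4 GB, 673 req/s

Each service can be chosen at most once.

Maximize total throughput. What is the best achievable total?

By throughput per GB: email-composer 444.00, cache-warmer 168.25, notification-fanout 42.80, feature-flag-service 38.89 lead.
The ratio heuristic lands on notification-fanout + email-composer + feature-flag-service + cache-warmer (1895) but leaves 2 GB idle.
The 9 GB tied up in feature-flag-service is better spent on rate-limiter — total rises to 1968 (26 GB).
No other feasible combination exceeds 1968.

1968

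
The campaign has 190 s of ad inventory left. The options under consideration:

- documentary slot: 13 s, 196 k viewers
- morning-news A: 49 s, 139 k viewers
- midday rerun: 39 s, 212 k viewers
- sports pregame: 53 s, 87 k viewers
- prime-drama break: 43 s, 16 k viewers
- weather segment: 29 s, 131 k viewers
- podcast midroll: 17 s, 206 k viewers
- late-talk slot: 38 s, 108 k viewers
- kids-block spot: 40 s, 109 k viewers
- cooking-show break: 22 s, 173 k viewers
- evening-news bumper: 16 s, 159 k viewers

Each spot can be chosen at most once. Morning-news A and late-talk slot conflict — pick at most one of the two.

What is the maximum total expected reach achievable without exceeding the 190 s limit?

Filling by ratio: documentary slot + midday rerun + weather segment + podcast midroll + late-talk slot + cooking-show break + evening-news bumper for 1185, with 16 s left unused.
Dropping late-talk slot frees 38 s; slotting in morning-news A (49 s) lifts the total to 1216 at 185 s.
Every other selection either busts 190 s or breaks a pairing rule or fails to beat 1216.

1216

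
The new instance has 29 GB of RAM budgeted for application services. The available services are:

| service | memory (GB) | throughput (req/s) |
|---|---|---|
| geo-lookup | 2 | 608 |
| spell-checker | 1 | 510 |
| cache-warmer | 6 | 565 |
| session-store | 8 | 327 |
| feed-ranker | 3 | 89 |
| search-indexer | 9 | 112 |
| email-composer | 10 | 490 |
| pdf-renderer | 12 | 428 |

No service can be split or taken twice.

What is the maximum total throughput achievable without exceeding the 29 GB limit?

Density check — spell-checker 510.00, geo-lookup 304.00, cache-warmer 94.17 are the best per GB.
Best packing: geo-lookup + spell-checker + cache-warmer + session-store + email-composer — 27 GB, 2500 total.
Next best is geo-lookup + spell-checker + cache-warmer + session-store + pdf-renderer at 2438 (29 GB) — short by 62.

2500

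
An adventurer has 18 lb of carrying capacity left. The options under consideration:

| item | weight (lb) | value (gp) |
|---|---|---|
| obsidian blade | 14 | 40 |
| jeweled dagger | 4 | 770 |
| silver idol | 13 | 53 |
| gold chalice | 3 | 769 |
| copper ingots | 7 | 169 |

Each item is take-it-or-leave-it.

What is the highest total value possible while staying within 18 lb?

1708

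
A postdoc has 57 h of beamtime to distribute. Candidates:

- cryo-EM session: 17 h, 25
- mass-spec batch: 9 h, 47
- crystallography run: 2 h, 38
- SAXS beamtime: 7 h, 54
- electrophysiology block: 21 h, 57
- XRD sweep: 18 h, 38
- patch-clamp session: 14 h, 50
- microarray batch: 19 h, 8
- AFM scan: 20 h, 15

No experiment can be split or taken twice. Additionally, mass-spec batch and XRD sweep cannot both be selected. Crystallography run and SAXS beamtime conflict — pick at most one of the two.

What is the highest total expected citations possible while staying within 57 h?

208

Mass-spec batch + SAXS beamtime + electrophysiology block + patch-clamp session uses 51 of the 57 h and totals 208.
That's the maximum — no feasible swap from here does better than 208.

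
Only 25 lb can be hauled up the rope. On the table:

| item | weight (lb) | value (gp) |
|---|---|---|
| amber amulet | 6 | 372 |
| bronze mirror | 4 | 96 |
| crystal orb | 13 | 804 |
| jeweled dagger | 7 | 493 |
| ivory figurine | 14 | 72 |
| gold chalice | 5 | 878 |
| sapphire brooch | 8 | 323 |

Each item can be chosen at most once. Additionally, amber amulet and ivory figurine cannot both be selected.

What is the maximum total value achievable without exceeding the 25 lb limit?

2175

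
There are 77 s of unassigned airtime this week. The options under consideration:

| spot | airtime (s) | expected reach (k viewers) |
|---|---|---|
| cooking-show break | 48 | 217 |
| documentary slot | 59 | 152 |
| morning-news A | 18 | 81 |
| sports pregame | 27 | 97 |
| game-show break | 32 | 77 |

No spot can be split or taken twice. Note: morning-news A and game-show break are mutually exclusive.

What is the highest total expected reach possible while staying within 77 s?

314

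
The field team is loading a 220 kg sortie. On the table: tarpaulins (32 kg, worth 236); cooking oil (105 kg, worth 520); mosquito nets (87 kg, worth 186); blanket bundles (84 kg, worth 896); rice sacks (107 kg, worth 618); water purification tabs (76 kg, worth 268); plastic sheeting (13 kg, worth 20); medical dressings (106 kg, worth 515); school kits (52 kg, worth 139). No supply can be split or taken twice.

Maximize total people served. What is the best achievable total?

The ratio heuristic lands on tarpaulins + blanket bundles + water purification tabs + plastic sheeting (1420) but leaves 15 kg idle.
The 108 kg tied up in tarpaulins and water purification tabs is better spent on rice sacks — total rises to 1534 (204 kg).

1534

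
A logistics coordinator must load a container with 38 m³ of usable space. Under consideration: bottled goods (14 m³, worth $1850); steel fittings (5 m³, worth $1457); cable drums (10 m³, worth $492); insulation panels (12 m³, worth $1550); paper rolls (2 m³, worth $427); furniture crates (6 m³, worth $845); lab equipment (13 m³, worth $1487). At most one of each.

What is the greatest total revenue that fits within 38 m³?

5766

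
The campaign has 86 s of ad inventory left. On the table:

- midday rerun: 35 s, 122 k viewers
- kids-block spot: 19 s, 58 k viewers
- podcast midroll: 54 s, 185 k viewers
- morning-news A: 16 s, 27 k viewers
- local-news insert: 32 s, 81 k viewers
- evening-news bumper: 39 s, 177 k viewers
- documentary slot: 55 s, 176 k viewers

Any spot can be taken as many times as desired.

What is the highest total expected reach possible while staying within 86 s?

354

The ratio ordering already packs tightly: 2×evening-news bumper, 78 s, 354.
No other feasible combination exceeds 354.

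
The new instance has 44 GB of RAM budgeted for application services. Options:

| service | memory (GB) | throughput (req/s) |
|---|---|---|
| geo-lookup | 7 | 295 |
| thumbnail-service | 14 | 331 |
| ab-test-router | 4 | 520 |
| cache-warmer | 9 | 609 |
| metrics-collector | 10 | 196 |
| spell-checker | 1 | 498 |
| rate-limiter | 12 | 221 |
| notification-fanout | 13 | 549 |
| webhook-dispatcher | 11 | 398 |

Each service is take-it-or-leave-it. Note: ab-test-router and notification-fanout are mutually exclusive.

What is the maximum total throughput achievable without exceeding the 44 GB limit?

2541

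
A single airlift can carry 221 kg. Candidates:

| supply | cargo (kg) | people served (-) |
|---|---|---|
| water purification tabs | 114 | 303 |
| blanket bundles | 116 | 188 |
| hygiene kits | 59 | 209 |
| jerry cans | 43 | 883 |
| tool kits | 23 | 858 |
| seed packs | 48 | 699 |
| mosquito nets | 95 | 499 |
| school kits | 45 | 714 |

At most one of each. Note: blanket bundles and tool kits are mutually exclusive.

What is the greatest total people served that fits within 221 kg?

Taking hygiene kits + jerry cans + tool kits + seed packs + school kits: 218 kg used, 3363 in people served.
Runner-up jerry cans + tool kits + seed packs + school kits tops out at 3154.

3363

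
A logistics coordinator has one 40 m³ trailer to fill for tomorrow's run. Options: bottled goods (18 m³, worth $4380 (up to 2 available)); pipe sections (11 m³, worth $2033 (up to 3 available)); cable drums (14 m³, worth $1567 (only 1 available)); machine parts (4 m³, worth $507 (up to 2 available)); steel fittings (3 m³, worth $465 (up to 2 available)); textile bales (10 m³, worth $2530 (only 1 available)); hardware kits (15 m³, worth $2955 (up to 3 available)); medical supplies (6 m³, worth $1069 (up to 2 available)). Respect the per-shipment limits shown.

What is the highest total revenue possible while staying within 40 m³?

9267

A density-first pass picks bottled goods + pipe sections + textile bales — 8943 at 39 m³.
The 21 m³ tied up in pipe sections and textile bales is better spent on bottled goods + machine parts — total rises to 9267 (40 m³).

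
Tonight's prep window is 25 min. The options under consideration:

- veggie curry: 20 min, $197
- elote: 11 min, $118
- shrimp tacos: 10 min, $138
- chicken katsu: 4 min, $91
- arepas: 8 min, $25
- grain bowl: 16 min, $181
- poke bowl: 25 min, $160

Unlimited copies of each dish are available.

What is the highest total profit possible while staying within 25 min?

Best packing: 6×chicken katsu — 24 min, 546 total.
That's the maximum — no swap from here does better than 546.

546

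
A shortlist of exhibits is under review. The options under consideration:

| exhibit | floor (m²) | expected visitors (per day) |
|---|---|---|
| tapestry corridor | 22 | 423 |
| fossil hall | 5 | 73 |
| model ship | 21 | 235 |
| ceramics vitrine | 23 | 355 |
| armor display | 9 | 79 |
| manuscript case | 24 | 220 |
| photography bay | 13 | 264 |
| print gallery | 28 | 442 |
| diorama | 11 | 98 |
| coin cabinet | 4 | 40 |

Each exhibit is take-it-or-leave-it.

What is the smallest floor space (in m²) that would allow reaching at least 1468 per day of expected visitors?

86

Look for the lowest-floor combination reaching 1468.
tapestry corridor + ceramics vitrine + photography bay + print gallery reaches 1484 using 86 m².
Below 86 m² the best achievable stays under 1468.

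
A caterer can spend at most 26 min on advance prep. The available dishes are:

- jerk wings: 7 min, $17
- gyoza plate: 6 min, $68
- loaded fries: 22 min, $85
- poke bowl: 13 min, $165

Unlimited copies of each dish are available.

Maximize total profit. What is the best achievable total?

Best packing: 2×poke bowl — 26 min, 330 total.

330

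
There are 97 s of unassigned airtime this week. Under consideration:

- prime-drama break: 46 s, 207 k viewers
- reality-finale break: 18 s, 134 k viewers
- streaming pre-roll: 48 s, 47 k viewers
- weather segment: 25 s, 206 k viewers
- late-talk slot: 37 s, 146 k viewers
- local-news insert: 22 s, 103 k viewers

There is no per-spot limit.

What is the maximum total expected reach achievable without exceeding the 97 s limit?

By expected reach per s: weather segment 8.24, reality-finale break 7.44, local-news insert 4.68, prime-drama break 4.50 lead.
Best packing: reality-finale break + 3×weather segment — 93 s, 752 total.

752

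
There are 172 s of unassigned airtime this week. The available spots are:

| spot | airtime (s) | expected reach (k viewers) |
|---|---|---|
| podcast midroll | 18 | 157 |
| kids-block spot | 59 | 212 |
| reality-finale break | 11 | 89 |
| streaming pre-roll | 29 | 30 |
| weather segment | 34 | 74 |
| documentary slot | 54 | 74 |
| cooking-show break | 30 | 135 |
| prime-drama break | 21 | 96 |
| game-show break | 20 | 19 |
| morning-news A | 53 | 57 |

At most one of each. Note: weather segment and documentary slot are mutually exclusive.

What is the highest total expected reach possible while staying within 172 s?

719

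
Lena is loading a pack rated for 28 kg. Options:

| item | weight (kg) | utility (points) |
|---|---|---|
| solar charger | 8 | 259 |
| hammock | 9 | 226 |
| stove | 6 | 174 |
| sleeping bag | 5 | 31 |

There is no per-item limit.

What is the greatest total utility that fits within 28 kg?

866

Greedy by ratio would take 3×solar charger: 24 kg used, total 777.
Dropping solar charger frees 8 kg; slotting in 2×stove (12 kg) lifts the total to 866 at 28 kg.
Every other selection either busts 28 kg or fails to beat 866.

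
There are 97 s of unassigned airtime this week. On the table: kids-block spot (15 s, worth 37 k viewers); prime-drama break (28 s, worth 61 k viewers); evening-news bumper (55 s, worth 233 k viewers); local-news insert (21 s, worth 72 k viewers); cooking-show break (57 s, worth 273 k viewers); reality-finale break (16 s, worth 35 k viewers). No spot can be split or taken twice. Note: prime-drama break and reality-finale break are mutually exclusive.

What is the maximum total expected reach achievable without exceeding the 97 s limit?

382

Kids-block spot + local-news insert + cooking-show break uses 93 of the 97 s and totals 382.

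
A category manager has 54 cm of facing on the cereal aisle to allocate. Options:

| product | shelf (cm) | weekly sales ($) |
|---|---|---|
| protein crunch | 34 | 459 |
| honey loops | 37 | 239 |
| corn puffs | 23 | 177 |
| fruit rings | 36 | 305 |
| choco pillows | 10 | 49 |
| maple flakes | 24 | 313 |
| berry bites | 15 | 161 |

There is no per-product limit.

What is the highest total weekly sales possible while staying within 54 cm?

635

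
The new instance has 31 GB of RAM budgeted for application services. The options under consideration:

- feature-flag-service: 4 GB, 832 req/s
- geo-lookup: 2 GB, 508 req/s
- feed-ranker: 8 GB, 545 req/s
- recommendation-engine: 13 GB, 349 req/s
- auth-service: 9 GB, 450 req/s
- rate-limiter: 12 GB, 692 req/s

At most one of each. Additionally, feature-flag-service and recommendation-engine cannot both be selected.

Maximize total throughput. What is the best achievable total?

2577

Taking feature-flag-service + geo-lookup + feed-ranker + rate-limiter: 26 GB used, 2577 in throughput.
The closest alternative, feature-flag-service + geo-lookup + auth-service + rate-limiter, reaches only 2482.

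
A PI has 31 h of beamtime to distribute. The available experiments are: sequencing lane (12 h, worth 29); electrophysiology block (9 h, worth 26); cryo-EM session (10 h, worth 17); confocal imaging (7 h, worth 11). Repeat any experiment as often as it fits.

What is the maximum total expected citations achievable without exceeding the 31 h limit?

The ratio heuristic lands on 3×electrophysiology block (78) but leaves 4 h idle.
Dropping electrophysiology block frees 9 h; slotting in sequencing lane (12 h) lifts the total to 81 at 30 h.

81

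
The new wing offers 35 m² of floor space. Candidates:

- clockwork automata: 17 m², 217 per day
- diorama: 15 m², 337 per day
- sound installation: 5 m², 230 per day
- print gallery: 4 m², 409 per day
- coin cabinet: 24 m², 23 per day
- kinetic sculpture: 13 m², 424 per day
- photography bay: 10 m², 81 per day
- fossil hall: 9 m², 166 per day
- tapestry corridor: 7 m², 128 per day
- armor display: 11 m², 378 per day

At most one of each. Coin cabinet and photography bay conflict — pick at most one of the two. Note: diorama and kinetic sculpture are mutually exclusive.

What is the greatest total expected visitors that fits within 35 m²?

1441

Sound installation + print gallery + kinetic sculpture + armor display uses 33 of the 35 m² and totals 1441.
The closest alternative, diorama + sound installation + print gallery + armor display, reaches only 1354.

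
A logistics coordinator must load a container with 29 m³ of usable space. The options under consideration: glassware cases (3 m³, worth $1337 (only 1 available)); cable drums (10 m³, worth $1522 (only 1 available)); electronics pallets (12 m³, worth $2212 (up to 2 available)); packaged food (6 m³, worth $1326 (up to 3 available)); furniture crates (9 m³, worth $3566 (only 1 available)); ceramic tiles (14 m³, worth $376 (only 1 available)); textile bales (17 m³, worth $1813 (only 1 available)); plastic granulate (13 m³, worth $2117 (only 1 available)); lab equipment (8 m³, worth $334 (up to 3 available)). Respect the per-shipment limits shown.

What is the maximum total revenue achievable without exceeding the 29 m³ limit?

7751

Taking the top-ratio shipments first gives glassware cases + 2×packaged food + furniture crates for 7555 (24 m³).
Replace packaged food with cable drums: the trade gains 196 net, giving 7751 at 28 m³.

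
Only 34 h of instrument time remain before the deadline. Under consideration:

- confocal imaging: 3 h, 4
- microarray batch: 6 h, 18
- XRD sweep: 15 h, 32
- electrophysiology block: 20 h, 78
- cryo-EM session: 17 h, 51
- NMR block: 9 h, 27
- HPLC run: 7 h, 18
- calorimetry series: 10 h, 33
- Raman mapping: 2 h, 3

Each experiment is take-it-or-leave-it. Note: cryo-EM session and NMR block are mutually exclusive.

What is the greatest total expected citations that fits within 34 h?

Greedy by ratio would take electrophysiology block + calorimetry series + Raman mapping: 32 h used, total 114.
Dropping Raman mapping frees 2 h; slotting in confocal imaging (3 h) lifts the total to 115 at 33 h.
The closest alternative, microarray batch + electrophysiology block + HPLC run, reaches only 114.

115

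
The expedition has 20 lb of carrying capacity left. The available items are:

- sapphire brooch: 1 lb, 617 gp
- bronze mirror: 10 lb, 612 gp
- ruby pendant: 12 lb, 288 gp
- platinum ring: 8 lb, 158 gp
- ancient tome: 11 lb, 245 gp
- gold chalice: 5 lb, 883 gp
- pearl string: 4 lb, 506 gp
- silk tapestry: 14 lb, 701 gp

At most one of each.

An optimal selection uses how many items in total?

4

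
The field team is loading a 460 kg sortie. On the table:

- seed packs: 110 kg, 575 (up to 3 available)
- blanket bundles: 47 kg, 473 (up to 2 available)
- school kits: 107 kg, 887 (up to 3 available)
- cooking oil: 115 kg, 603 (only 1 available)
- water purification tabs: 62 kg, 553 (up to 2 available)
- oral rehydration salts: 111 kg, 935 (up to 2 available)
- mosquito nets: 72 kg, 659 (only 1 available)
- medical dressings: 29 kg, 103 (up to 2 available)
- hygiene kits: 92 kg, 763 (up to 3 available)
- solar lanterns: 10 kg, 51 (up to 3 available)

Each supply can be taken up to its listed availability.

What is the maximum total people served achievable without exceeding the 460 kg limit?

4079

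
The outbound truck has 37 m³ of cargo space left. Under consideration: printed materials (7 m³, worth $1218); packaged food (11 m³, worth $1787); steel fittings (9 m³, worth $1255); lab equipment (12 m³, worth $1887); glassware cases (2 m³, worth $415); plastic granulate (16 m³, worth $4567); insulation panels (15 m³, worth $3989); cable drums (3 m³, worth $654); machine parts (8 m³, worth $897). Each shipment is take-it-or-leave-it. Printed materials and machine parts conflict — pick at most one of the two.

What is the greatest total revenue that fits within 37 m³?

By revenue per m³: plastic granulate 285.44, insulation panels 265.93, cable drums 218.00, glassware cases 207.50 lead.
Best packing: glassware cases + plastic granulate + insulation panels + cable drums — 36 m³, 9625 total.

9625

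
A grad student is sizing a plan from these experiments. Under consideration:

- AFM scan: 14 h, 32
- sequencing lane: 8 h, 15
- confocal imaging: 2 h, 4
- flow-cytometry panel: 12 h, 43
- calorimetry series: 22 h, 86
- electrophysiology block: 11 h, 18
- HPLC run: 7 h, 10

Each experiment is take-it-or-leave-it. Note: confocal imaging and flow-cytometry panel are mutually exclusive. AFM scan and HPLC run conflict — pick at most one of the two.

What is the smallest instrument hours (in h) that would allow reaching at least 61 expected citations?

22

Minimise h subject to total expected citations ≥ 61.
calorimetry series: 86 expected citations at 22 h.
Below 22 h the best achievable stays under 61.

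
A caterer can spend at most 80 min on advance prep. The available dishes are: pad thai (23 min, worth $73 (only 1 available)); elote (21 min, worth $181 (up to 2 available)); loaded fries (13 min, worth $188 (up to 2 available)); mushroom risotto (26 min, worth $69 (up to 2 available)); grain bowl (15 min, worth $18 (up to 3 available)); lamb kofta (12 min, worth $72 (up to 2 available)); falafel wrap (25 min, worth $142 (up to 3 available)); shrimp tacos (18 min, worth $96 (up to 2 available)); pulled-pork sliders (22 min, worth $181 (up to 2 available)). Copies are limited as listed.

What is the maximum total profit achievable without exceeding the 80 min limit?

810

Density check — loaded fries 14.46, elote 8.62, pulled-pork sliders 8.23, lamb kofta 6.00 are the best per min.
Taking 2×elote + 2×loaded fries + lamb kofta: 80 min used, 810 in profit.
Nothing else within 80 min beats 810.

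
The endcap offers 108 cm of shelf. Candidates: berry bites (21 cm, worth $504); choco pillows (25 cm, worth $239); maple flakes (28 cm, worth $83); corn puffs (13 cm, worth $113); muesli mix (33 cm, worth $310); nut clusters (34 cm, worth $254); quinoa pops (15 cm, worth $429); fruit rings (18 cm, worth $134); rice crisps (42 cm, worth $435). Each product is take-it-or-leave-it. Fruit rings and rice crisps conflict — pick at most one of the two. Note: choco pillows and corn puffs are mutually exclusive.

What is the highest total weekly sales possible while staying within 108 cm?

1607

The ratio ordering already packs tightly: berry bites + choco pillows + quinoa pops + rice crisps, 103 cm, 1607.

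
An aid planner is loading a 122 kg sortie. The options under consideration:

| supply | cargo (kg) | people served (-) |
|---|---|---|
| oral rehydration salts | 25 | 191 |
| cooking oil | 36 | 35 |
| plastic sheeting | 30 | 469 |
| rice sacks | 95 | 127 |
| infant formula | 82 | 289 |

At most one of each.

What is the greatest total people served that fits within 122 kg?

758

Filling by ratio: oral rehydration salts + cooking oil + plastic sheeting for 695, with 31 kg left unused.
The 61 kg tied up in oral rehydration salts and cooking oil is better spent on infant formula — total rises to 758 (112 kg).
Runner-up oral rehydration salts + cooking oil + plastic sheeting tops out at 695.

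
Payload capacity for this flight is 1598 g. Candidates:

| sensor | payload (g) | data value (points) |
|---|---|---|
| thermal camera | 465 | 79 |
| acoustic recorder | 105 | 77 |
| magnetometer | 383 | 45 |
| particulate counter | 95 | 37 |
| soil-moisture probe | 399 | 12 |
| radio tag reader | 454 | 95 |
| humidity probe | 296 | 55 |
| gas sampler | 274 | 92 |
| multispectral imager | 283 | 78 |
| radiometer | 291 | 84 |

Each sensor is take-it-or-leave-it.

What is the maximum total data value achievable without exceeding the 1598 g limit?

Best packing: acoustic recorder + particulate counter + radio tag reader + gas sampler + multispectral imager + radiometer — 1502 g, 463 total.
No other feasible combination exceeds 463.

463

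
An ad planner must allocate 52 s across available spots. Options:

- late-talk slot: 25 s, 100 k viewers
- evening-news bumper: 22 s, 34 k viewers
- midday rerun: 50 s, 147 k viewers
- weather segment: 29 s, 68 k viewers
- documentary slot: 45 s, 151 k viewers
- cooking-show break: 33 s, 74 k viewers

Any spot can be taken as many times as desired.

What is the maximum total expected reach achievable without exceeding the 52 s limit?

Best packing: 2×late-talk slot — 50 s, 200 total.
Nothing else within 52 s beats 200.

200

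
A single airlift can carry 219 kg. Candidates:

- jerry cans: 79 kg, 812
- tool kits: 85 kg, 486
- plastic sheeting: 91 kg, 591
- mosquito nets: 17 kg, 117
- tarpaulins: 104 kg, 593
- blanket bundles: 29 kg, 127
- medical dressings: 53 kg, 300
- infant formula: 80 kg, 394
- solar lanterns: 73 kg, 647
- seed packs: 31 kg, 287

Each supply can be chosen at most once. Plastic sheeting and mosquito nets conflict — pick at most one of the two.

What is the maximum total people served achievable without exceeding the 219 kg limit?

By people served per kg: jerry cans 10.28, seed packs 9.26, solar lanterns 8.86, mosquito nets 6.88 lead.
Filling by ratio: jerry cans + mosquito nets + solar lanterns + seed packs for 1863, with 19 kg left unused.
The 17 kg tied up in mosquito nets is better spent on blanket bundles — total rises to 1873 (212 kg).
That's the maximum — no feasible swap from here does better than 1873.

1873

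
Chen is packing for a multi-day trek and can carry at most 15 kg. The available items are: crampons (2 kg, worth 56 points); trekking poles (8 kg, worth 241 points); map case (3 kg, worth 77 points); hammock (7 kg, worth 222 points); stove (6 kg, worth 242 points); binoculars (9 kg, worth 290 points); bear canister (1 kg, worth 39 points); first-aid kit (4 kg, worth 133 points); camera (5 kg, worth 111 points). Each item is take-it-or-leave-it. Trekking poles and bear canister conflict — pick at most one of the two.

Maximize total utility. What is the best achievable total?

Ranking by ratio (utility/kg): stove 40.33, bear canister 39.00, first-aid kit 33.25.
Filling by ratio: crampons + stove + bear canister + first-aid kit for 470, with 2 kg left unused.
Dropping crampons and bear canister and first-aid kit frees 7 kg; slotting in binoculars (9 kg) lifts the total to 532 at 15 kg.
Runner-up crampons + hammock + stove tops out at 520.

532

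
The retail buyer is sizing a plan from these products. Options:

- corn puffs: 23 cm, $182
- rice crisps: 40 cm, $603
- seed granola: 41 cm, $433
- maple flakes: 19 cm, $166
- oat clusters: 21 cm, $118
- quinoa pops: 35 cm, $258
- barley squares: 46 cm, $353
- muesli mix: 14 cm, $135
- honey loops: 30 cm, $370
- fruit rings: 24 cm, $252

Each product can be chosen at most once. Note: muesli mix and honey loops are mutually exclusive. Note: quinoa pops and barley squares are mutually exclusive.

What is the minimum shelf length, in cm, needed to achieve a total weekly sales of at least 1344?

111

Need the lightest bundle worth ≥ 1344.
rice crisps + seed granola + honey loops reaches 1406 using 111 cm.
Below 111 cm the best achievable stays under 1344.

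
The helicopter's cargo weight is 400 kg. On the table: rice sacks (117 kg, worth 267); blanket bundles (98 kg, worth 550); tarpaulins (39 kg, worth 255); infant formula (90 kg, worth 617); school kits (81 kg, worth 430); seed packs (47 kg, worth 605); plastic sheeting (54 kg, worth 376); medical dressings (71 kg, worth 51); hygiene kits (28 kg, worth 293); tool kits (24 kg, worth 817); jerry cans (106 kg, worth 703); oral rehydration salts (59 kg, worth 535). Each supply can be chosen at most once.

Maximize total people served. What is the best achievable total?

Greedy by ratio would take tarpaulins + infant formula + seed packs + plastic sheeting + hygiene kits + tool kits + oral rehydration salts: 341 kg used, total 3498.
Replace plastic sheeting with jerry cans: the trade gains 327 net, giving 3825 at 393 kg.
The closest alternative, blanket bundles + infant formula + seed packs + plastic sheeting + hygiene kits + tool kits + oral rehydration salts, reaches only 3793.

3825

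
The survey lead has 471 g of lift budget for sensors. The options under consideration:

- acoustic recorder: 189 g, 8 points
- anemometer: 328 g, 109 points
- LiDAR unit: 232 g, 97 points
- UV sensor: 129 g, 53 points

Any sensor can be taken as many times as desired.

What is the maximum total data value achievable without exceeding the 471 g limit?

Density check — LiDAR unit 0.42, UV sensor 0.41, anemometer 0.33, acoustic recorder 0.04 are the best per g.
Taking 2×LiDAR unit: 464 g used, 194 in data value.
Every other selection either busts 471 g or fails to beat 194.

194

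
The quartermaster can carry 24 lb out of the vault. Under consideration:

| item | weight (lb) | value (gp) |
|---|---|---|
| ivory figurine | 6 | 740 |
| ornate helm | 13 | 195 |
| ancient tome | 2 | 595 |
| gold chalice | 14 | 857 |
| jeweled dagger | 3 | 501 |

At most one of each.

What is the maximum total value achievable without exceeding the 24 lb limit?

2192

A density-first pass picks ivory figurine + ornate helm + ancient tome + jeweled dagger — 2031 at 24 lb.
Replace ornate helm and jeweled dagger with gold chalice: the trade gains 161 net, giving 2192 at 22 lb.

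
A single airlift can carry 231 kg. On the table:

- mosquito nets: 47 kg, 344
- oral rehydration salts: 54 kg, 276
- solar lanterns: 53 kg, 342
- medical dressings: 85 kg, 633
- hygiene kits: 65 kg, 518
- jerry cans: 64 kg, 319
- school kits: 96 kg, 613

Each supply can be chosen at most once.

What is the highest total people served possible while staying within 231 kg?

The ratio heuristic lands on mosquito nets + medical dressings + hygiene kits (1495) but leaves 34 kg idle.
The 65 kg tied up in hygiene kits is better spent on school kits — total rises to 1590 (228 kg).
The spare 3 kg is too small for any remaining supply, and no exchange beats 1590.

1590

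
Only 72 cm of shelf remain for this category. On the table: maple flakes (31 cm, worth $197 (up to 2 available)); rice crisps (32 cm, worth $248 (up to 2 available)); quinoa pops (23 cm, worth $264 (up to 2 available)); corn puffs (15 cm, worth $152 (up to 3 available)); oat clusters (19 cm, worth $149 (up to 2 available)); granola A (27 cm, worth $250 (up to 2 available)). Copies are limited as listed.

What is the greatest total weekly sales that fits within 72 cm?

720

Density check — quinoa pops 11.48, corn puffs 10.13, granola A 9.26, oat clusters 7.84 are the best per cm.
Taking the top-ratio products first gives 2×quinoa pops + corn puffs for 680 (61 cm).
Dropping quinoa pops frees 23 cm; slotting in 2×corn puffs (30 cm) lifts the total to 720 at 68 cm.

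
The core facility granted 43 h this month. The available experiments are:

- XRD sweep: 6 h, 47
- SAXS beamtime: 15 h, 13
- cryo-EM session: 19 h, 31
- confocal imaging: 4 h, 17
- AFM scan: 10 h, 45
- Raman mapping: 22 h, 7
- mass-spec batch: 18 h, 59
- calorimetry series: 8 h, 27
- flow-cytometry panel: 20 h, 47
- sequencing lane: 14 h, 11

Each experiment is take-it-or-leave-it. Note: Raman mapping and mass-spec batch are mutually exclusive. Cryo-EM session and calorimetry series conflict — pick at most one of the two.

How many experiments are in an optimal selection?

Best achievable expected citations is 178.
For example XRD sweep + AFM scan + mass-spec batch + calorimetry series achieves it, using 42 h.
All optima have 4 experiments.

4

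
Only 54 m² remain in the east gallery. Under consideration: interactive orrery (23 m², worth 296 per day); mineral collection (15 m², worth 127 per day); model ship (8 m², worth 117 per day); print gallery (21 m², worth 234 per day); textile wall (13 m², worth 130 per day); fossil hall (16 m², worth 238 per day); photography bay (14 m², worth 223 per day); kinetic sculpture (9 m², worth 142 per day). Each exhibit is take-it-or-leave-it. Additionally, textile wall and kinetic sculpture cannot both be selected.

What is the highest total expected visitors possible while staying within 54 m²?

Filling by ratio: model ship + fossil hall + photography bay + kinetic sculpture for 720, with 7 m² left unused.
Dropping fossil hall frees 16 m²; slotting in interactive orrery (23 m²) lifts the total to 778 at 54 m².
Every other selection either busts 54 m² or breaks a pairing rule or fails to beat 778.

778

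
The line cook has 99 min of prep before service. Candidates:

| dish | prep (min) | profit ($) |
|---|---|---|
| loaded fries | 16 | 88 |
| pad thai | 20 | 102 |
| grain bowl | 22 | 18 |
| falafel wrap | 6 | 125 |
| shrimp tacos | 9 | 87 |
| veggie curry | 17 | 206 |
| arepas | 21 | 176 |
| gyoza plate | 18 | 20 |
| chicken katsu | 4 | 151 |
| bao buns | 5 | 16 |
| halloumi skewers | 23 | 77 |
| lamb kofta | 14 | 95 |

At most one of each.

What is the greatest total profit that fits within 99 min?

Density check — chicken katsu 37.75, falafel wrap 20.83, veggie curry 12.12, shrimp tacos 9.67 are the best per min.
A density-first pass picks loaded fries + falafel wrap + shrimp tacos + veggie curry + arepas + chicken katsu + bao buns + lamb kofta — 944 at 92 min.
Replace loaded fries with pad thai: the trade gains 14 net, giving 958 at 96 min.

958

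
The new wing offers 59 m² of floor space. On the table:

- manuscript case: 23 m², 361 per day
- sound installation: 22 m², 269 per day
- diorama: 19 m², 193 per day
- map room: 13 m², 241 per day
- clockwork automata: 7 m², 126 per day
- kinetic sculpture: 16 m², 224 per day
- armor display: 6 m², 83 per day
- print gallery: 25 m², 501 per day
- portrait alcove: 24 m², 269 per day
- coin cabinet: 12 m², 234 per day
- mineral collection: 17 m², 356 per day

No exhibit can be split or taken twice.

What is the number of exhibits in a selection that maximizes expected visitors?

4

Optimal total is 1102.
For example map room + clockwork automata + print gallery + coin cabinet achieves it, using 57 m².
All optima have 4 exhibits.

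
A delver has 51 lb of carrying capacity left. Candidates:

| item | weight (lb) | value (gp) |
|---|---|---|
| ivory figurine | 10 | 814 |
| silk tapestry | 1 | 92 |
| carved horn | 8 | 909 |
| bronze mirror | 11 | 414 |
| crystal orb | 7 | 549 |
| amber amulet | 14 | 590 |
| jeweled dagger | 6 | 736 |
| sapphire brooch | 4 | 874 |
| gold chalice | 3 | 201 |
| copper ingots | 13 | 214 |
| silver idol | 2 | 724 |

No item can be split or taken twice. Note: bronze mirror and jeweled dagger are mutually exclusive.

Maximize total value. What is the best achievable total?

5196

Taking the top-ratio items first gives ivory figurine + silk tapestry + carved horn + crystal orb + jeweled dagger + sapphire brooch + gold chalice + silver idol for 4899 (41 lb).
Dropping silk tapestry and gold chalice frees 4 lb; slotting in amber amulet (14 lb) lifts the total to 5196 at 51 lb.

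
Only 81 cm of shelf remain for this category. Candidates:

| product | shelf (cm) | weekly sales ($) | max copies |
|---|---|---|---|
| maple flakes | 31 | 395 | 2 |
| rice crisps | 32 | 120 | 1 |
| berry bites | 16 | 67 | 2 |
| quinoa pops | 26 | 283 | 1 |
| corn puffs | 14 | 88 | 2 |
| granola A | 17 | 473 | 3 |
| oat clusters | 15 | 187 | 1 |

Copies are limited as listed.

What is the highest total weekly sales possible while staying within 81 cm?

1702

Filling by ratio: corn puffs + 3×granola A + oat clusters for 1694, with 1 cm left unused.
Replace corn puffs and oat clusters with quinoa pops: the trade gains 8 net, giving 1702 at 77 cm.
The spare 4 cm is too small for any remaining product, and no exchange beats 1702.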